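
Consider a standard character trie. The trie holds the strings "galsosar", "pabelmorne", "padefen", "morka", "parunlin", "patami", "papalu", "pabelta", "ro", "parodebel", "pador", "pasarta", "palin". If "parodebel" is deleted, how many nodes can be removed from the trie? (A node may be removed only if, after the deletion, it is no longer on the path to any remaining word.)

After clearing the end-marker at "parodebel", prune upward until reaching a node still needed by another word.
The suffix "odebel" (6 nodes) is used only by "parodebel"; the node for "par" still has the child "u", so pruning stops there.
Nodes removed: 6

6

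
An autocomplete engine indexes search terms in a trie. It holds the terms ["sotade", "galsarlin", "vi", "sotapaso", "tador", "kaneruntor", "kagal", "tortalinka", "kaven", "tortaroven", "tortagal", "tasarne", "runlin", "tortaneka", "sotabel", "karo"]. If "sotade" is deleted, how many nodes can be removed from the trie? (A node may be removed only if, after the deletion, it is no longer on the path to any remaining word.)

2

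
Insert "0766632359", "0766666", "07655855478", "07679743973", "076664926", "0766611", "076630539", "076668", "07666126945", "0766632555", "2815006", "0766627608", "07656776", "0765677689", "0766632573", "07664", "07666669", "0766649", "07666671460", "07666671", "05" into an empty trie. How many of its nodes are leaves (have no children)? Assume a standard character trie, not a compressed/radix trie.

17

A leaf is a node with no children — equivalently, the end of a word that is not a proper prefix of any other stored word.
Those words: "05", "07655855478", "0765677689", "076630539", "07664", "0766611", "07666126945", "0766627608", "0766632359", "0766632555", "0766632573", "076664926", "07666669", "07666671460", "076668", "07679743973", "2815006"
Leaf count: 17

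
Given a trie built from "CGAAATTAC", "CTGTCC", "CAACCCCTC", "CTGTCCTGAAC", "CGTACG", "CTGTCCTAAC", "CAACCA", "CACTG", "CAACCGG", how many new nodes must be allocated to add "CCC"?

2

Walking "CCC" from the root, the first 1 characters ("C") follow existing edges; "C" is the first miss.
New nodes needed: |"CCC"| − 1 = 3 − 1 = 2.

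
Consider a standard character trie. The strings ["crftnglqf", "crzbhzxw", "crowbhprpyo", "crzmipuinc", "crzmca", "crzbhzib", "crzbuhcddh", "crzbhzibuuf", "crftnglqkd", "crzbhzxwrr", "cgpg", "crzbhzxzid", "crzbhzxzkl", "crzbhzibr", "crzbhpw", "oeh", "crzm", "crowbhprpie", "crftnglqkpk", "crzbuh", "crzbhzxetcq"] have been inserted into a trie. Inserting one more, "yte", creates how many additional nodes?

3

"yte" shares no prefix with any stored word, so all 3 characters open new nodes.
3 − 0 = 3 new nodes.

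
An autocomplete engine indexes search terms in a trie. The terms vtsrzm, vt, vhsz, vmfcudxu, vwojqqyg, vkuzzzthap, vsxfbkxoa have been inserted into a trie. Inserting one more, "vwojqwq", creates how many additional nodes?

2

"vwojq" is already a path in the trie; the remaining "wq" must be added.
So 7 − 5 = 2 new nodes.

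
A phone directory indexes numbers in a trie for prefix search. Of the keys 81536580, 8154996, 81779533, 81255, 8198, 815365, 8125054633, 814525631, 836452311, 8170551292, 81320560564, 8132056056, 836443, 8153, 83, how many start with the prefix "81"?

Walk to "81"; the words in its subtree are exactly those with that prefix.
Words under "81": 8125054633, 81255, 8132056056, 81320560564, 814525631, 8153, 815365, 81536580, 8154996, 8170551292, 81779533, 8198
Count: 12

12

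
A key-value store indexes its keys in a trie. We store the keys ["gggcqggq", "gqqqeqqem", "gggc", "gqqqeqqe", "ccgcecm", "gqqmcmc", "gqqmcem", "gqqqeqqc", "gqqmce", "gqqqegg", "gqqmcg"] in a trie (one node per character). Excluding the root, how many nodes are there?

Count nodes per top-level branch (shared prefixes stored once):
  'c'-branch (ccgcecm): 7 nodes
  'g'-branch (gggc, gggcqggq, gqqmce, gqqmcem, gqqmcg, gqqmcmc, gqqqegg, gqqqeqqc, gqqqeqqe, gqqqeqqem): 26 nodes
Sum: 33

33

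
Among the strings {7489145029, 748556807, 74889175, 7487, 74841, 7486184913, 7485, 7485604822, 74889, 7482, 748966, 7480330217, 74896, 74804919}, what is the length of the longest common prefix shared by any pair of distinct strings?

The deepest shared node is where two words last agree before diverging.
e.g. "74889" and "74889175" share the prefix "74889" of length 5; no pair shares a longer one.
Longest shared-prefix length: 5

5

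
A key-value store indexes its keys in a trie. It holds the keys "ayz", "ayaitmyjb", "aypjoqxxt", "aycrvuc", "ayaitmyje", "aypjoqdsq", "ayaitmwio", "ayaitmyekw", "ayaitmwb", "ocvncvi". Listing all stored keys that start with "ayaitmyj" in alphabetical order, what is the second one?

DFS of the "ayaitmyj" subtree visits, in order: "ayaitmyjb", "ayaitmyje"
The 2nd is ayaitmyje.

ayaitmyje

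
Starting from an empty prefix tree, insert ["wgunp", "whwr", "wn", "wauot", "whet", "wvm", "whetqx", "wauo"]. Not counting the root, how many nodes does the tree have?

19

Trie structure (* marks end of a word):
(root)
└─ w
   ├─ a
   │  └─ u
   │     └─ o *
   │        └─ t *
   ├─ g
   │  └─ u
   │     └─ n
   │        └─ p *
   ├─ h
   │  ├─ e
   │  │  └─ t *
   │  │     └─ q
   │  │        └─ x *
   │  └─ w
   │     └─ r *
   ├─ n *
   └─ v
      └─ m *
Counting every labelled node above: 19.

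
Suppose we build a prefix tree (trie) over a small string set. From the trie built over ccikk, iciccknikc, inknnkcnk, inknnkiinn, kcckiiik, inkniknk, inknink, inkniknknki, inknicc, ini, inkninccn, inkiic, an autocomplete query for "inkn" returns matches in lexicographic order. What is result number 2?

Words with prefix "inkn", in lexicographic order: "inknicc", "inkniknk", "inkniknknki", "inkninccn", "inknink", "inknnkcnk", "inknnkiinn"
The 2nd is inkniknk.

inkniknk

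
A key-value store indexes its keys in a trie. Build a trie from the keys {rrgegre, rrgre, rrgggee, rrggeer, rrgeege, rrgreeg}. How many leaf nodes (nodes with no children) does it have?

5

Leaves are exactly the stored words that no other stored word extends.
Those words: "rrgeege", "rrgegre", "rrggeer", "rrgggee", "rrgreeg"
Leaf count: 5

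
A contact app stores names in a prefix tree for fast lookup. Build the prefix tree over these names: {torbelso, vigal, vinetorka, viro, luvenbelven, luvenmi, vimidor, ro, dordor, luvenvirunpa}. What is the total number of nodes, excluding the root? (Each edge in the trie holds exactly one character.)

55

Count nodes per top-level branch (shared prefixes stored once):
  'd'-branch (dordor): 6 nodes
  'l'-branch (luvenbelven, luvenmi, luvenvirunpa): 20 nodes
  'r'-branch (ro): 2 nodes
  't'-branch (torbelso): 8 nodes
  'v'-branch (vigal, vimidor, vinetorka, viro): 19 nodes
Sum: 55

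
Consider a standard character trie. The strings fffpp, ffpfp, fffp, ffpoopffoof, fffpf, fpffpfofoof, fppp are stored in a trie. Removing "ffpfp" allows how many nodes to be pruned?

2

A node on "ffpfp"'s path can go only if nothing else ends at it or branches off below it.
The suffix "fp" (2 nodes) is used only by "ffpfp"; the node for "ffp" still has the child "o", so pruning stops there.
Nodes removed: 2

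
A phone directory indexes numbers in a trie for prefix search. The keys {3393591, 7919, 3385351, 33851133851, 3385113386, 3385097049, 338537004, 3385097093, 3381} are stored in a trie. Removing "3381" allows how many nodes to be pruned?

Walk "3381" from the leaf back toward the root, removing each node that no remaining word uses.
The suffix "1" (1 node) is used only by "3381"; the node for "338" still has the child "5", so pruning stops there.
Nodes removed: 1

1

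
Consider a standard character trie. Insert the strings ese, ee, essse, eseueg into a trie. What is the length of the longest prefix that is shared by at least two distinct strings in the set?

3

Equivalently: take the maximum, over all pairs, of their longest common prefix length.
"ese" and "eseueg" agree on "ese" (3 characters) before diverging; nothing deeper is shared.
Longest shared-prefix length: 3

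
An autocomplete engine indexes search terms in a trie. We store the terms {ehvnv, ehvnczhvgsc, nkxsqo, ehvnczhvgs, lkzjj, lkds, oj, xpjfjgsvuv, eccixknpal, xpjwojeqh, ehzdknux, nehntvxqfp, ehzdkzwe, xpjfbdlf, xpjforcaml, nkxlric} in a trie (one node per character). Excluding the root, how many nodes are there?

Insert word by word; a character creates a node only if that edge doesn't already exist:
  "ehvnv" → 5 new (e, h, v, n, v)
  "ehvnczhvgsc" → prefix "ehvn" already present; 7 new (c, z, h, v, g, s, c)
  "nkxsqo" → 6 new (n, k, x, s, q, o)
  "ehvnczhvgs" → prefix "ehvnczhvgs" already present; 0 new (none)
  "lkzjj" → 5 new (l, k, z, j, j)
  "lkds" → prefix "lk" already present; 2 new (d, s)
  "oj" → 2 new (o, j)
  "xpjfjgsvuv" → 10 new (x, p, j, f, j, g, s, v, u, v)
  "eccixknpal" → prefix "e" already present; 9 new (c, c, i, x, k, n, p, a, l)
  "xpjwojeqh" → prefix "xpj" already present; 6 new (w, o, j, e, q, h)
  "ehzdknux" → prefix "eh" already present; 6 new (z, d, k, n, u, x)
  "nehntvxqfp" → prefix "n" already present; 9 new (e, h, n, t, v, x, q, f, p)
  "ehzdkzwe" → prefix "ehzdk" already present; 3 new (z, w, e)
  "xpjfbdlf" → prefix "xpjf" already present; 4 new (b, d, l, f)
  "xpjforcaml" → prefix "xpjf" already present; 6 new (o, r, c, a, m, l)
  "nkxlric" → prefix "nkx" already present; 4 new (l, r, i, c)
Total nodes = 5 + 7 + 6 + 0 + 5 + 2 + 2 + 10 + 9 + 6 + 6 + 9 + 3 + 4 + 6 + 4 = 84

84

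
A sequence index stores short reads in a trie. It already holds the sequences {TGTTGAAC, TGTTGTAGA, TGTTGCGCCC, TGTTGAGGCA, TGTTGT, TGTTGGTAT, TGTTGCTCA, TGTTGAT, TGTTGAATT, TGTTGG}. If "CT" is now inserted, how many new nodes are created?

"CT" shares no prefix with any stored word, so all 2 characters open new nodes.
2 − 0 = 2 new nodes.

2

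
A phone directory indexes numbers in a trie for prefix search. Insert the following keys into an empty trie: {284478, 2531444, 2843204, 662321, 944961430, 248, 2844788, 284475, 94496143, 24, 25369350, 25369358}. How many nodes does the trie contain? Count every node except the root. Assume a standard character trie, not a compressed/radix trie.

For each word, the new-node count is its length minus the longest prefix already in the trie:
  "284478" → 6 new (2, 8, 4, 4, 7, 8)
  "2531444" → prefix "2" already present; 6 new (5, 3, 1, 4, 4, 4)
  "2843204" → prefix "284" already present; 4 new (3, 2, 0, 4)
  "662321" → 6 new (6, 6, 2, 3, 2, 1)
  "944961430" → 9 new (9, 4, 4, 9, 6, 1, 4, 3, 0)
  "248" → prefix "2" already present; 2 new (4, 8)
  "2844788" → prefix "284478" already present; 1 new (8)
  "284475" → prefix "28447" already present; 1 new (5)
  "94496143" → prefix "94496143" already present; 0 new (none)
  "24" → prefix "24" already present; 0 new (none)
  "25369350" → prefix "253" already present; 5 new (6, 9, 3, 5, 0)
  "25369358" → prefix "2536935" already present; 1 new (8)
Total nodes = 6 + 6 + 4 + 6 + 9 + 2 + 1 + 1 + 0 + 0 + 5 + 1 = 41

41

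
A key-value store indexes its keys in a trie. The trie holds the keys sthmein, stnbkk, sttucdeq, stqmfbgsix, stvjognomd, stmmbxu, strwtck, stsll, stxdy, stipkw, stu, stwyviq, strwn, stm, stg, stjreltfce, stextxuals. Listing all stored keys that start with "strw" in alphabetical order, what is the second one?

strwtck

DFS of the "strw" subtree visits, in order: "strwn", "strwtck"
Position 2: strwtck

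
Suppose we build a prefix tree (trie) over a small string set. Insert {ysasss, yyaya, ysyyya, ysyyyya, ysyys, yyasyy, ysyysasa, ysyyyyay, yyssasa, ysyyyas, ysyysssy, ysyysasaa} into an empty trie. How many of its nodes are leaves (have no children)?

A leaf is a node with no children — equivalently, the end of a word that is not a proper prefix of any other stored word.
Those words: "ysasss", "ysyysasaa", "ysyysssy", "ysyyyas", "ysyyyyay", "yyasyy", "yyaya", "yyssasa"
Leaf count: 8

8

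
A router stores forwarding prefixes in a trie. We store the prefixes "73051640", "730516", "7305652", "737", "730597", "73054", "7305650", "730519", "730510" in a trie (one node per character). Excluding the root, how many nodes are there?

For each word, the new-node count is its length minus the longest prefix already in the trie:
  "73051640" → 8 new (7, 3, 0, 5, 1, 6, 4, 0)
  "730516" → prefix "730516" already present; 0 new (none)
  "7305652" → prefix "7305" already present; 3 new (6, 5, 2)
  "737" → prefix "73" already present; 1 new (7)
  "730597" → prefix "7305" already present; 2 new (9, 7)
  "73054" → prefix "7305" already present; 1 new (4)
  "7305650" → prefix "730565" already present; 1 new (0)
  "730519" → prefix "73051" already present; 1 new (9)
  "730510" → prefix "73051" already present; 1 new (0)
Total nodes = 8 + 0 + 3 + 1 + 2 + 1 + 1 + 1 + 1 = 18

18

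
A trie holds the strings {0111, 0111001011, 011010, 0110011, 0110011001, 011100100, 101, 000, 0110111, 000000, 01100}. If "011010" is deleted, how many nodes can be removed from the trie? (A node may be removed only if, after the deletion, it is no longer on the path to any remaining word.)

Walk "011010" from the leaf back toward the root, removing each node that no remaining word uses.
The suffix "0" (1 node) is used only by "011010"; the node for "01101" still has the child "1", so pruning stops there.
Nodes removed: 1

1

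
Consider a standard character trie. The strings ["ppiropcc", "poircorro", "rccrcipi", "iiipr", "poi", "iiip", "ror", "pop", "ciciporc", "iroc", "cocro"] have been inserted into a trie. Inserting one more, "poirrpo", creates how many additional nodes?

3

The longest prefix of "poirrpo" already in the trie is "poir" (length 4).
Each of the 3 remaining characters creates one node.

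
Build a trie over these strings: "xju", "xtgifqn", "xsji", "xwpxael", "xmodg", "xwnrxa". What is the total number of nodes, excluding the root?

Trie structure (* marks end of a word):
(root)
└─ x
   ├─ j
   │  └─ u *
   ├─ m
   │  └─ o
   │     └─ d
   │        └─ g *
   ├─ s
   │  └─ j
   │     └─ i *
   ├─ t
   │  └─ g
   │     └─ i
   │        └─ f
   │           └─ q
   │              └─ n *
   └─ w
      ├─ n
      │  └─ r
      │     └─ x
      │        └─ a *
      └─ p
         └─ x
            └─ a
               └─ e
                  └─ l *
Counting every labelled node above: 26.

26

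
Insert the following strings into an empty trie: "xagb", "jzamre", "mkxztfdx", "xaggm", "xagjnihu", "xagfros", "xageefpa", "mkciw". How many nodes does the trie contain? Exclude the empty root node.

Count nodes per top-level branch (shared prefixes stored once):
  'j'-branch (jzamre): 6 nodes
  'm'-branch (mkciw, mkxztfdx): 11 nodes
  'x'-branch (xagb, xageefpa, xagfros, xaggm, xagjnihu): 20 nodes
Sum: 37

37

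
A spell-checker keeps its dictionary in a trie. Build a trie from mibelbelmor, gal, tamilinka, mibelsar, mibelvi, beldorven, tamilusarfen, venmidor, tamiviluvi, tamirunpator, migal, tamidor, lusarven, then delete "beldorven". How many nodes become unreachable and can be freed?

Walk "beldorven" from the leaf back toward the root, removing each node that no remaining word uses.
No other word shares any prefix with "beldorven", so all 9 of its nodes go.
Nodes removed: 9

9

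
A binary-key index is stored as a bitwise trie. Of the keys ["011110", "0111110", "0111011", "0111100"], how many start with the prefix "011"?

Filter for entries beginning with "011":
Words under "011": 0111011, 011110, 0111100, 0111110
Count: 4

4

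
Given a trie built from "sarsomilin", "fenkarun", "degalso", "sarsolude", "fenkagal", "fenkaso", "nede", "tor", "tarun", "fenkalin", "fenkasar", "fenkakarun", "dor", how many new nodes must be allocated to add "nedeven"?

3

Walking "nedeven" from the root, the first 4 characters ("nede") follow existing edges; "v" is the first miss.
Each of the 3 remaining characters creates one node.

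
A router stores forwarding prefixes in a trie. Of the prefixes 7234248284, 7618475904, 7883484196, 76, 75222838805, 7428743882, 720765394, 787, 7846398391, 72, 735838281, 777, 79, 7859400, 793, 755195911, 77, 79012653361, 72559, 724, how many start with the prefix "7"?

20

Walk to "7"; the words in its subtree are exactly those with that prefix.
Matches: "72", "720765394", "7234248284", "724", "72559", "735838281", "7428743882", "75222838805", "755195911", "76", "7618475904", "77", "777", "7846398391", "7859400", "787", "7883484196", "79", "79012653361", "793"
Count: 20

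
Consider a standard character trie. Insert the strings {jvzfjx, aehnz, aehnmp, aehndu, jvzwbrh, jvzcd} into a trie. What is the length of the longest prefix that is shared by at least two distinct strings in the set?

4

Look for the deepest trie node that still has at least two words in its subtree.
e.g. "aehndu" and "aehnmp" share the prefix "aehn" of length 4; no pair shares a longer one.
Longest shared-prefix length: 4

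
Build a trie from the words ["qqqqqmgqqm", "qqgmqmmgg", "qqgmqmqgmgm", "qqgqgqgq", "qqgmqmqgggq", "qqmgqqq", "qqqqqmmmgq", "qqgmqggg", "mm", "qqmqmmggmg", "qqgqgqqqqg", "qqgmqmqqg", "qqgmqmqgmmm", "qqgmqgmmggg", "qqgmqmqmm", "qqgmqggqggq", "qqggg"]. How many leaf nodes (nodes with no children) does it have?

17

A leaf is a node with no children — equivalently, the end of a word that is not a proper prefix of any other stored word.
Those words: "mm", "qqggg", "qqgmqggg", "qqgmqggqggq", "qqgmqgmmggg", "qqgmqmmgg", "qqgmqmqgggq", "qqgmqmqgmgm", "qqgmqmqgmmm", "qqgmqmqmm", "qqgmqmqqg", "qqgqgqgq", "qqgqgqqqqg", "qqmgqqq", "qqmqmmggmg", "qqqqqmgqqm", "qqqqqmmmgq"
Leaf count: 17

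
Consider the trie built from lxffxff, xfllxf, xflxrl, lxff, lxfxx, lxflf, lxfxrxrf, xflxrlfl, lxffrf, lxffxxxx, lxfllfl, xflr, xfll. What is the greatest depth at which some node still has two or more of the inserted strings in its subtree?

The deepest shared node is where two words last agree before diverging.
e.g. "xflxrl" and "xflxrlfl" share the prefix "xflxrl" of length 6; no pair shares a longer one.
Longest shared-prefix length: 6

6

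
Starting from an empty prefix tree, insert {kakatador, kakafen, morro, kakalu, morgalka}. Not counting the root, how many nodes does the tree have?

24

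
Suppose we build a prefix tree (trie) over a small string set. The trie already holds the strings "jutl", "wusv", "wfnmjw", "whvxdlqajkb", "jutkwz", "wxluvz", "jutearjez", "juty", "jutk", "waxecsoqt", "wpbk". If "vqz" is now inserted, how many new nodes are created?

3

No existing word starts with "v", so every character of "vqz" needs a new node.
3 − 0 = 3 new nodes.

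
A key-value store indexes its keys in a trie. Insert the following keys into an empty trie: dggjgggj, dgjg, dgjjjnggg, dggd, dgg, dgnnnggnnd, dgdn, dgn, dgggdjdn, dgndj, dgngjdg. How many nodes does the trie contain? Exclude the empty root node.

Count nodes per top-level branch (shared prefixes stored once):
  'd'-branch (dgdn, dgg, dggd, dgggdjdn, dggjgggj, dgjg, dgjjjnggg, dgn, dgndj, dgngjdg, dgnnnggnnd): 38 nodes
Sum: 38

38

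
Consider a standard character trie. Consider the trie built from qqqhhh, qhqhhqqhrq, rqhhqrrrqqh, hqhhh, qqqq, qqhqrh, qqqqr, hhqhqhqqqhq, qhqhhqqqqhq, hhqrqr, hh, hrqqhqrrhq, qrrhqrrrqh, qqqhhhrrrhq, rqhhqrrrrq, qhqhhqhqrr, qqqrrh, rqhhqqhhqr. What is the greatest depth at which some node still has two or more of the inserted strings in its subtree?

8

Look for the deepest trie node that still has at least two words in its subtree.
"rqhhqrrrqqh" and "rqhhqrrrrq" agree on "rqhhqrrr" (8 characters) before diverging; nothing deeper is shared.
Longest shared-prefix length: 8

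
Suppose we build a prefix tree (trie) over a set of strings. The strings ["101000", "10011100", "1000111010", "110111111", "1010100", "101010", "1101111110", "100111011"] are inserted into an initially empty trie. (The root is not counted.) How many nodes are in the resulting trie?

Count nodes per top-level branch (shared prefixes stored once):
  '1'-branch (1000111010, 10011100, 100111011, 101000, 101010, 1010100, 110111111, 1101111110): 33 nodes
Sum: 33

33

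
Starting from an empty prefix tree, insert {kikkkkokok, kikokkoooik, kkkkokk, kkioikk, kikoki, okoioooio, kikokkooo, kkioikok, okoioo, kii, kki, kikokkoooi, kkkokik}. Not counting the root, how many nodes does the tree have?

46

For each word, the new-node count is its length minus the longest prefix already in the trie:
  "kikkkkokok" → 10 new (k, i, k, k, k, k, o, k, o, k)
  "kikokkoooik" → prefix "kik" already present; 8 new (o, k, k, o, o, o, i, k)
  "kkkkokk" → prefix "k" already present; 6 new (k, k, k, o, k, k)
  "kkioikk" → prefix "kk" already present; 5 new (i, o, i, k, k)
  "kikoki" → prefix "kikok" already present; 1 new (i)
  "okoioooio" → 9 new (o, k, o, i, o, o, o, i, o)
  "kikokkooo" → prefix "kikokkooo" already present; 0 new (none)
  "kkioikok" → prefix "kkioik" already present; 2 new (o, k)
  "okoioo" → prefix "okoioo" already present; 0 new (none)
  "kii" → prefix "ki" already present; 1 new (i)
  "kki" → prefix "kki" already present; 0 new (none)
  "kikokkoooi" → prefix "kikokkoooi" already present; 0 new (none)
  "kkkokik" → prefix "kkk" already present; 4 new (o, k, i, k)
Total nodes = 10 + 8 + 6 + 5 + 1 + 9 + 0 + 2 + 0 + 1 + 0 + 0 + 4 = 46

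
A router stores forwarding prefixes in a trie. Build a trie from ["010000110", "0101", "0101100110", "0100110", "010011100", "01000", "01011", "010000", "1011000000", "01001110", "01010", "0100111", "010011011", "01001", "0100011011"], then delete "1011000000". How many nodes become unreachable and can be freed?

After clearing the end-marker at "1011000000", prune upward until reaching a node still needed by another word.
No other word shares any prefix with "1011000000", so all 10 of its nodes go.
Nodes removed: 10

10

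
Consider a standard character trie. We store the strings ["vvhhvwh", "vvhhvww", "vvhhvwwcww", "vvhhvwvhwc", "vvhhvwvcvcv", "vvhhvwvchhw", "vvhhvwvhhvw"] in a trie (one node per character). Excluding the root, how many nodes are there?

Count nodes per top-level branch (shared prefixes stored once):
  'v'-branch (vvhhvwh, vvhhvwvchhw, vvhhvwvcvcv, vvhhvwvhhvw, vvhhvwvhwc, vvhhvww, vvhhvwwcww): 25 nodes
Sum: 25

25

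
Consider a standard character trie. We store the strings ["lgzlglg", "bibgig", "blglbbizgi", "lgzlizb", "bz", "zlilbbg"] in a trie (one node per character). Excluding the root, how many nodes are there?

Count nodes per top-level branch (shared prefixes stored once):
  'b'-branch (bibgig, blglbbizgi, bz): 16 nodes
  'l'-branch (lgzlglg, lgzlizb): 10 nodes
  'z'-branch (zlilbbg): 7 nodes
Sum: 33

33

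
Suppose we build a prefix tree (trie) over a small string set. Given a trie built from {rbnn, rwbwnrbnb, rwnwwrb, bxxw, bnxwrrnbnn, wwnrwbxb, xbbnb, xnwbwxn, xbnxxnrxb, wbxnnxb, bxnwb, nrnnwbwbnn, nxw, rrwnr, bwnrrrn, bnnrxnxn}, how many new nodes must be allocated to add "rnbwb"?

4

The longest prefix of "rnbwb" already in the trie is "r" (length 1).
So 5 − 1 = 4 new nodes.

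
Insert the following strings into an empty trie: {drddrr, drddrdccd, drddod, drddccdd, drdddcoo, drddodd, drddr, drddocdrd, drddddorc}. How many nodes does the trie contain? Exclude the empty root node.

29

For each word, the new-node count is its length minus the longest prefix already in the trie:
  "drddrr" → 6 new (d, r, d, d, r, r)
  "drddrdccd" → prefix "drddr" already present; 4 new (d, c, c, d)
  "drddod" → prefix "drdd" already present; 2 new (o, d)
  "drddccdd" → prefix "drdd" already present; 4 new (c, c, d, d)
  "drdddcoo" → prefix "drdd" already present; 4 new (d, c, o, o)
  "drddodd" → prefix "drddod" already present; 1 new (d)
  "drddr" → prefix "drddr" already present; 0 new (none)
  "drddocdrd" → prefix "drddo" already present; 4 new (c, d, r, d)
  "drddddorc" → prefix "drddd" already present; 4 new (d, o, r, c)
Total nodes = 6 + 4 + 2 + 4 + 4 + 1 + 0 + 4 + 4 = 29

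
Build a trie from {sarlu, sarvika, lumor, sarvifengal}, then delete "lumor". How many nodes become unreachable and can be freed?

After clearing the end-marker at "lumor", prune upward until reaching a node still needed by another word.
No other word shares any prefix with "lumor", so all 5 of its nodes go.
Nodes removed: 5

5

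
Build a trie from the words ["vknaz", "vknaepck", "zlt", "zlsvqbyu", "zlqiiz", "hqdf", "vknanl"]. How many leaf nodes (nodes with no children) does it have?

Leaves are exactly the stored words that no other stored word extends.
Those words: "hqdf", "vknaepck", "vknanl", "vknaz", "zlqiiz", "zlsvqbyu", "zlt"
Leaf count: 7

7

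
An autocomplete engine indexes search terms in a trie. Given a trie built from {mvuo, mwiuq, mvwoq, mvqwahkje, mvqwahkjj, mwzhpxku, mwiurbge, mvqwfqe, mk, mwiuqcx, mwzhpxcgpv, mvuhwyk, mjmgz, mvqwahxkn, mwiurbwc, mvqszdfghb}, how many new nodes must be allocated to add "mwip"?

1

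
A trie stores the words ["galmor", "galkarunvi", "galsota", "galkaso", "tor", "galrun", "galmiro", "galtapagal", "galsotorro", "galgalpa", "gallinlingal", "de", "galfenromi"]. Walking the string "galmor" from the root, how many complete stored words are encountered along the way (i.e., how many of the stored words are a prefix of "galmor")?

1

Check each prefix of "galmor" against the stored set — each match is an end-marker on the path.
Prefixes of the query that are stored words: "galmor"
Count: 1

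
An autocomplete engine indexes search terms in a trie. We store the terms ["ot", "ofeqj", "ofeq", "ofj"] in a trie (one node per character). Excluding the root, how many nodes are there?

Count nodes per top-level branch (shared prefixes stored once):
  'o'-branch (ofeq, ofeqj, ofj, ot): 7 nodes
Sum: 7

7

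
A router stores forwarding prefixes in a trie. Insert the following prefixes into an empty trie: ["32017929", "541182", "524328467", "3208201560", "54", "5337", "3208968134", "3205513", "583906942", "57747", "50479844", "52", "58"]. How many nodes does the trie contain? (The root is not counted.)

Insert word by word; a character creates a node only if that edge doesn't already exist:
  "32017929" → 8 new (3, 2, 0, 1, 7, 9, 2, 9)
  "541182" → 6 new (5, 4, 1, 1, 8, 2)
  "524328467" → prefix "5" already present; 8 new (2, 4, 3, 2, 8, 4, 6, 7)
  "3208201560" → prefix "320" already present; 7 new (8, 2, 0, 1, 5, 6, 0)
  "54" → prefix "54" already present; 0 new (none)
  "5337" → prefix "5" already present; 3 new (3, 3, 7)
  "3208968134" → prefix "3208" already present; 6 new (9, 6, 8, 1, 3, 4)
  "3205513" → prefix "320" already present; 4 new (5, 5, 1, 3)
  "583906942" → prefix "5" already present; 8 new (8, 3, 9, 0, 6, 9, 4, 2)
  "57747" → prefix "5" already present; 4 new (7, 7, 4, 7)
  "50479844" → prefix "5" already present; 7 new (0, 4, 7, 9, 8, 4, 4)
  "52" → prefix "52" already present; 0 new (none)
  "58" → prefix "58" already present; 0 new (none)
Total nodes = 8 + 6 + 8 + 7 + 0 + 3 + 6 + 4 + 8 + 4 + 7 + 0 + 0 = 61

61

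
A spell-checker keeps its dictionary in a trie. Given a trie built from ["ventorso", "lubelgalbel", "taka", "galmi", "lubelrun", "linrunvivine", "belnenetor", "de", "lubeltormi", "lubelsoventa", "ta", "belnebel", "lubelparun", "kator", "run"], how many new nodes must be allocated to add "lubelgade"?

The longest prefix of "lubelgade" already in the trie is "lubelga" (length 7).
Each of the 2 remaining characters creates one node.

2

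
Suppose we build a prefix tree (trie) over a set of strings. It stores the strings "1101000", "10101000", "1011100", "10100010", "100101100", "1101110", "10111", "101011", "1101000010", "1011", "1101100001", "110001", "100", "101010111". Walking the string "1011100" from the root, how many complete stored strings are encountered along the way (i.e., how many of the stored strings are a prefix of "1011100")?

3

Check each prefix of "1011100" against the stored set — each match is an end-marker on the path.
Prefixes of the query that are stored words: "1011", "10111", "1011100"
Count: 3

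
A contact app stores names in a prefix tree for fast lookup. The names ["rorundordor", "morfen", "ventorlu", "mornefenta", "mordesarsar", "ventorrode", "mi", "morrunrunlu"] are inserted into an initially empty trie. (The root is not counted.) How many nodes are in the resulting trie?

For each word, the new-node count is its length minus the longest prefix already in the trie:
  "rorundordor" → 11 new (r, o, r, u, n, d, o, r, d, o, r)
  "morfen" → 6 new (m, o, r, f, e, n)
  "ventorlu" → 8 new (v, e, n, t, o, r, l, u)
  "mornefenta" → prefix "mor" already present; 7 new (n, e, f, e, n, t, a)
  "mordesarsar" → prefix "mor" already present; 8 new (d, e, s, a, r, s, a, r)
  "ventorrode" → prefix "ventor" already present; 4 new (r, o, d, e)
  "mi" → prefix "m" already present; 1 new (i)
  "morrunrunlu" → prefix "mor" already present; 8 new (r, u, n, r, u, n, l, u)
Total nodes = 11 + 6 + 8 + 7 + 8 + 4 + 1 + 8 = 53

53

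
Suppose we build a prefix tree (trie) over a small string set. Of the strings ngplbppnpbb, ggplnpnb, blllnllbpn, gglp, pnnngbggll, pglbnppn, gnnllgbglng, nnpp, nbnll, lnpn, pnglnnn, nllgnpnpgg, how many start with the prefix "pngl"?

Traverse to the node for "pngl", then collect every word in that subtree.
Words under "pngl": pnglnnn
Count: 1

1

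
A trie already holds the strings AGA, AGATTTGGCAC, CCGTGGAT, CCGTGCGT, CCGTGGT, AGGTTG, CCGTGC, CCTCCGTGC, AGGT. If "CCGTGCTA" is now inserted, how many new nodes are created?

2

Walking "CCGTGCTA" from the root, the first 6 characters ("CCGTGC") follow existing edges; "T" is the first miss.
Each of the 2 remaining characters creates one node.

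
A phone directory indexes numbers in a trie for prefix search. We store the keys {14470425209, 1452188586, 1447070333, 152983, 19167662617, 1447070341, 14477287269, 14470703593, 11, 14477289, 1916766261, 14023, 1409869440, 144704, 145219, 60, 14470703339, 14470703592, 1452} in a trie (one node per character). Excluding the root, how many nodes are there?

68

For each word, the new-node count is its length minus the longest prefix already in the trie:
  "14470425209" → 11 new (1, 4, 4, 7, 0, 4, 2, 5, 2, 0, 9)
  "1452188586" → prefix "14" already present; 8 new (5, 2, 1, 8, 8, 5, 8, 6)
  "1447070333" → prefix "14470" already present; 5 new (7, 0, 3, 3, 3)
  "152983" → prefix "1" already present; 5 new (5, 2, 9, 8, 3)
  "19167662617" → prefix "1" already present; 10 new (9, 1, 6, 7, 6, 6, 2, 6, 1, 7)
  "1447070341" → prefix "14470703" already present; 2 new (4, 1)
  "14477287269" → prefix "1447" already present; 7 new (7, 2, 8, 7, 2, 6, 9)
  "14470703593" → prefix "14470703" already present; 3 new (5, 9, 3)
  "11" → prefix "1" already present; 1 new (1)
  "14477289" → prefix "1447728" already present; 1 new (9)
  "1916766261" → prefix "1916766261" already present; 0 new (none)
  "14023" → prefix "14" already present; 3 new (0, 2, 3)
  "1409869440" → prefix "140" already present; 7 new (9, 8, 6, 9, 4, 4, 0)
  "144704" → prefix "144704" already present; 0 new (none)
  "145219" → prefix "14521" already present; 1 new (9)
  "60" → 2 new (6, 0)
  "14470703339" → prefix "1447070333" already present; 1 new (9)
  "14470703592" → prefix "1447070359" already present; 1 new (2)
  "1452" → prefix "1452" already present; 0 new (none)
Total nodes = 11 + 8 + 5 + 5 + 10 + 2 + 7 + 3 + 1 + 1 + 0 + 3 + 7 + 0 + 1 + 2 + 1 + 1 + 0 = 68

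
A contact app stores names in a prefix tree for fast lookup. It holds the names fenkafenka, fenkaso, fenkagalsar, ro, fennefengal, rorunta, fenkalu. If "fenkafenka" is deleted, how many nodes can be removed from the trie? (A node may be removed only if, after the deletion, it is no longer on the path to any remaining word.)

After clearing the end-marker at "fenkafenka", prune upward until reaching a node still needed by another word.
The suffix "fenka" (5 nodes) is used only by "fenkafenka"; the node for "fenka" still has the child "s", so pruning stops there.
Nodes removed: 5

5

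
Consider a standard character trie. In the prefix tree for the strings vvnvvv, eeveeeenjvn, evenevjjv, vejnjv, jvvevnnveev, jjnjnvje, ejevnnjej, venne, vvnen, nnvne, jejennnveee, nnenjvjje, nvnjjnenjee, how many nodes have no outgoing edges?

13

A leaf is a node with no children — equivalently, the end of a word that is not a proper prefix of any other stored word.
Those words: "eeveeeenjvn", "ejevnnjej", "evenevjjv", "jejennnveee", "jjnjnvje", "jvvevnnveev", "nnenjvjje", "nnvne", "nvnjjnenjee", "vejnjv", "venne", "vvnen", "vvnvvv"
Leaf count: 13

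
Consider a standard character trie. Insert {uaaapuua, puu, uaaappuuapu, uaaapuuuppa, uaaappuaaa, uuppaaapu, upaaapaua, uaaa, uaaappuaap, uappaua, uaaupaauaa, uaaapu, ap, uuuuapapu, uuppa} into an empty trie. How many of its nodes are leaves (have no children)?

12

A leaf is a node with no children — equivalently, the end of a word that is not a proper prefix of any other stored word.
Those words: "ap", "puu", "uaaappuaaa", "uaaappuaap", "uaaappuuapu", "uaaapuua", "uaaapuuuppa", "uaaupaauaa", "uappaua", "upaaapaua", "uuppaaapu", "uuuuapapu"
Leaf count: 12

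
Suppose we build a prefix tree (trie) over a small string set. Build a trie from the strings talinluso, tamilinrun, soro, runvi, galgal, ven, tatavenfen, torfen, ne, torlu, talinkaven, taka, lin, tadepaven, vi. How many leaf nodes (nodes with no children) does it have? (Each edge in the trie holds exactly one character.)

A leaf is a node with no children — equivalently, the end of a word that is not a proper prefix of any other stored word.
Those words: "galgal", "lin", "ne", "runvi", "soro", "tadepaven", "taka", "talinkaven", "talinluso", "tamilinrun", "tatavenfen", "torfen", "torlu", "ven", "vi"
Leaf count: 15

15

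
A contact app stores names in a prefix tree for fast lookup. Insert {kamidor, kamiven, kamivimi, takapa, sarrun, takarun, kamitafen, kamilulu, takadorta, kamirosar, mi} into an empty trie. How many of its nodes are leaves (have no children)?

11

A leaf is a node with no children — equivalently, the end of a word that is not a proper prefix of any other stored word.
Those words: "kamidor", "kamilulu", "kamirosar", "kamitafen", "kamiven", "kamivimi", "mi", "sarrun", "takadorta", "takapa", "takarun"
Leaf count: 11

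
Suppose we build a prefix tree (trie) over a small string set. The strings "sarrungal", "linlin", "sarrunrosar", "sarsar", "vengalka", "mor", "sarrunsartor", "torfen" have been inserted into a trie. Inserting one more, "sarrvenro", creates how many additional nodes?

5

The longest prefix of "sarrvenro" already in the trie is "sarr" (length 4).
Each of the 5 remaining characters creates one node.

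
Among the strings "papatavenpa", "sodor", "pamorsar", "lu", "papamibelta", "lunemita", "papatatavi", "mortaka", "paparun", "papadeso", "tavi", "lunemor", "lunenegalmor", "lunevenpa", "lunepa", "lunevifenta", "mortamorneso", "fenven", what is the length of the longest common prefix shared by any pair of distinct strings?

6

Look for the deepest trie node that still has at least two words in its subtree.
"papatatavi" and "papatavenpa" agree on "papata" (6 characters) before diverging; nothing deeper is shared.
Longest shared-prefix length: 6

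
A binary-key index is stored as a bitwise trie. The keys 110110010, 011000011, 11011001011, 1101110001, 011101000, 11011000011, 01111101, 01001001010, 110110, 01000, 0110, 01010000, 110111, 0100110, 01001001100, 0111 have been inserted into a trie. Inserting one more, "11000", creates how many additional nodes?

2

Walking "11000" from the root, the first 3 characters ("110") follow existing edges; "0" is the first miss.
So 5 − 3 = 2 new nodes.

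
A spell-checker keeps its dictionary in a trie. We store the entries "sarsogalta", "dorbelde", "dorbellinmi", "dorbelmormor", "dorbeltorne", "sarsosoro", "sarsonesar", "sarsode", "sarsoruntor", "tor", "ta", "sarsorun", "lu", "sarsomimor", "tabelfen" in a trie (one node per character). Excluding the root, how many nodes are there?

68

Insert word by word; a character creates a node only if that edge doesn't already exist:
  "sarsogalta" → 10 new (s, a, r, s, o, g, a, l, t, a)
  "dorbelde" → 8 new (d, o, r, b, e, l, d, e)
  "dorbellinmi" → prefix "dorbel" already present; 5 new (l, i, n, m, i)
  "dorbelmormor" → prefix "dorbel" already present; 6 new (m, o, r, m, o, r)
  "dorbeltorne" → prefix "dorbel" already present; 5 new (t, o, r, n, e)
  "sarsosoro" → prefix "sarso" already present; 4 new (s, o, r, o)
  "sarsonesar" → prefix "sarso" already present; 5 new (n, e, s, a, r)
  "sarsode" → prefix "sarso" already present; 2 new (d, e)
  "sarsoruntor" → prefix "sarso" already present; 6 new (r, u, n, t, o, r)
  "tor" → 3 new (t, o, r)
  "ta" → prefix "t" already present; 1 new (a)
  "sarsorun" → prefix "sarsorun" already present; 0 new (none)
  "lu" → 2 new (l, u)
  "sarsomimor" → prefix "sarso" already present; 5 new (m, i, m, o, r)
  "tabelfen" → prefix "ta" already present; 6 new (b, e, l, f, e, n)
Total nodes = 10 + 8 + 5 + 6 + 5 + 4 + 5 + 2 + 6 + 3 + 1 + 0 + 2 + 5 + 6 = 68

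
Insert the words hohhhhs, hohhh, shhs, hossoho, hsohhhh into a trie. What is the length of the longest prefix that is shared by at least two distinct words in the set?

5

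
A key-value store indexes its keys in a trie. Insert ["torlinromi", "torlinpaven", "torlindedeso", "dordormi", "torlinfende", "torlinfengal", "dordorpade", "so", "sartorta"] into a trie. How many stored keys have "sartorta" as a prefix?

1

Traverse to the node for "sartorta", then collect every word in that subtree.
Matches: "sartorta"
Count: 1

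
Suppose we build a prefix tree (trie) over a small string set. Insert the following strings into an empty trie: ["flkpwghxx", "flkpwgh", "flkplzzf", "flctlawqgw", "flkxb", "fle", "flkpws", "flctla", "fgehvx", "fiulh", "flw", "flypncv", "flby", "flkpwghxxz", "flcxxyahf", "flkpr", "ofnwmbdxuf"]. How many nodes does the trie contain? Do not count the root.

For each word, the new-node count is its length minus the longest prefix already in the trie:
  "flkpwghxx" → 9 new (f, l, k, p, w, g, h, x, x)
  "flkpwgh" → prefix "flkpwgh" already present; 0 new (none)
  "flkplzzf" → prefix "flkp" already present; 4 new (l, z, z, f)
  "flctlawqgw" → prefix "fl" already present; 8 new (c, t, l, a, w, q, g, w)
  "flkxb" → prefix "flk" already present; 2 new (x, b)
  "fle" → prefix "fl" already present; 1 new (e)
  "flkpws" → prefix "flkpw" already present; 1 new (s)
  "flctla" → prefix "flctla" already present; 0 new (none)
  "fgehvx" → prefix "f" already present; 5 new (g, e, h, v, x)
  "fiulh" → prefix "f" already present; 4 new (i, u, l, h)
  "flw" → prefix "fl" already present; 1 new (w)
  "flypncv" → prefix "fl" already present; 5 new (y, p, n, c, v)
  "flby" → prefix "fl" already present; 2 new (b, y)
  "flkpwghxxz" → prefix "flkpwghxx" already present; 1 new (z)
  "flcxxyahf" → prefix "flc" already present; 6 new (x, x, y, a, h, f)
  "flkpr" → prefix "flkp" already present; 1 new (r)
  "ofnwmbdxuf" → 10 new (o, f, n, w, m, b, d, x, u, f)
Total nodes = 9 + 0 + 4 + 8 + 2 + 1 + 1 + 0 + 5 + 4 + 1 + 5 + 2 + 1 + 6 + 1 + 10 = 60

60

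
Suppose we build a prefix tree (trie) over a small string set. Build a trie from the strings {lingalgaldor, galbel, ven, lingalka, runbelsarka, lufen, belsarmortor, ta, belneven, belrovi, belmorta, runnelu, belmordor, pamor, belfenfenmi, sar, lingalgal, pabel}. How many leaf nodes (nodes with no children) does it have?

A leaf is a node with no children — equivalently, the end of a word that is not a proper prefix of any other stored word.
Those words: "belfenfenmi", "belmordor", "belmorta", "belneven", "belrovi", "belsarmortor", "galbel", "lingalgaldor", "lingalka", "lufen", "pabel", "pamor", "runbelsarka", "runnelu", "sar", "ta", "ven"
Leaf count: 17

17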